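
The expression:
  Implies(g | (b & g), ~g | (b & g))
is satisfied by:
  {b: True, g: False}
  {g: False, b: False}
  {g: True, b: True}


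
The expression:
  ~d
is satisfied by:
  {d: False}


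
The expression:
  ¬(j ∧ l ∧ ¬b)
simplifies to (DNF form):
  b ∨ ¬j ∨ ¬l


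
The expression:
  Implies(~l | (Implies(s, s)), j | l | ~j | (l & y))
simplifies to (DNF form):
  True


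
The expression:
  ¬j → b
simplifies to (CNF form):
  b ∨ j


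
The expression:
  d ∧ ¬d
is never true.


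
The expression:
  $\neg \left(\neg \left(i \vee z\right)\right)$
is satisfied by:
  {i: True, z: True}
  {i: True, z: False}
  {z: True, i: False}


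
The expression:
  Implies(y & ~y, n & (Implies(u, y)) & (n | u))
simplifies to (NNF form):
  True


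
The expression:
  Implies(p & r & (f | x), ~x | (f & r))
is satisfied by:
  {f: True, p: False, x: False, r: False}
  {r: False, p: False, f: False, x: False}
  {r: True, f: True, p: False, x: False}
  {r: True, p: False, f: False, x: False}
  {x: True, f: True, r: False, p: False}
  {x: True, r: False, p: False, f: False}
  {x: True, r: True, f: True, p: False}
  {x: True, r: True, p: False, f: False}
  {f: True, p: True, x: False, r: False}
  {p: True, x: False, f: False, r: False}
  {r: True, p: True, f: True, x: False}
  {r: True, p: True, x: False, f: False}
  {f: True, p: True, x: True, r: False}
  {p: True, x: True, r: False, f: False}
  {r: True, p: True, x: True, f: True}


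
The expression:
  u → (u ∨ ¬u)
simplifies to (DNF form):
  True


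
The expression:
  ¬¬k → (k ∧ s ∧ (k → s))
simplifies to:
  s ∨ ¬k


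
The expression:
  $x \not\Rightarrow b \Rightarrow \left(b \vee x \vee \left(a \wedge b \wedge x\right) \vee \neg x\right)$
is always true.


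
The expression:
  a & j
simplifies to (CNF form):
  a & j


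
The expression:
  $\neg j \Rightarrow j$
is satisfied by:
  {j: True}


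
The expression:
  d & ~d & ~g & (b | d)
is never true.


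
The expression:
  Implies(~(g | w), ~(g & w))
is always true.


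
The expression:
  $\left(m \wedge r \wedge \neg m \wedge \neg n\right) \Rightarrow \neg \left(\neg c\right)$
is always true.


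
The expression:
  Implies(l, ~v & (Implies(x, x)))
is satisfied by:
  {l: False, v: False}
  {v: True, l: False}
  {l: True, v: False}


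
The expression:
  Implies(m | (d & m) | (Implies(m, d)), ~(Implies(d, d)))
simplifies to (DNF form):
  False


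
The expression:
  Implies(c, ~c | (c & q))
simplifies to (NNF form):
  q | ~c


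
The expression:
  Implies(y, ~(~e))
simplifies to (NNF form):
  e | ~y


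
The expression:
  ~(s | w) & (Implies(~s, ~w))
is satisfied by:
  {w: False, s: False}


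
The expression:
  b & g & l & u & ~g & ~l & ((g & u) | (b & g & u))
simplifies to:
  False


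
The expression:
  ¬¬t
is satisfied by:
  {t: True}


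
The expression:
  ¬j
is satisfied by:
  {j: False}


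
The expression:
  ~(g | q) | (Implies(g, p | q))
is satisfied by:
  {q: True, p: True, g: False}
  {q: True, g: False, p: False}
  {p: True, g: False, q: False}
  {p: False, g: False, q: False}
  {q: True, p: True, g: True}
  {q: True, g: True, p: False}
  {p: True, g: True, q: False}


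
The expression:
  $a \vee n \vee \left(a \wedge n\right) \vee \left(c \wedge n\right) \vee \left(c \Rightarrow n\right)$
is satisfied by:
  {n: True, a: True, c: False}
  {n: True, c: False, a: False}
  {a: True, c: False, n: False}
  {a: False, c: False, n: False}
  {n: True, a: True, c: True}
  {n: True, c: True, a: False}
  {a: True, c: True, n: False}


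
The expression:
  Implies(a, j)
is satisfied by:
  {j: True, a: False}
  {a: False, j: False}
  {a: True, j: True}


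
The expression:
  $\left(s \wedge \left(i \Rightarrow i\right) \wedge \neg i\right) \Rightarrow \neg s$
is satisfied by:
  {i: True, s: False}
  {s: False, i: False}
  {s: True, i: True}


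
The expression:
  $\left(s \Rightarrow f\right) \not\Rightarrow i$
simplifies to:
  $\neg i \wedge \left(f \vee \neg s\right)$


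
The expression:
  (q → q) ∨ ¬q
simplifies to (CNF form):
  True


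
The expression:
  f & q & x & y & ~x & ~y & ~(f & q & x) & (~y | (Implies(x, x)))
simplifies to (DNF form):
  False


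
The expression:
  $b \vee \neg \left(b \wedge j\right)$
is always true.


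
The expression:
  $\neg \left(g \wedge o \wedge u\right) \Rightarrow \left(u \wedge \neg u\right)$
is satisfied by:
  {g: True, u: True, o: True}


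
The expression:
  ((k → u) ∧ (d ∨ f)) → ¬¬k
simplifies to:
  k ∨ (¬d ∧ ¬f)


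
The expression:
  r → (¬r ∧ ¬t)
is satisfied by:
  {r: False}


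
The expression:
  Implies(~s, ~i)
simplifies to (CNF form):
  s | ~i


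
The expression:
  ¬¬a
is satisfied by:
  {a: True}


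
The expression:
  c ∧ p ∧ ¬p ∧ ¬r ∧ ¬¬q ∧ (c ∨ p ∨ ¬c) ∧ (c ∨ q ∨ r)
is never true.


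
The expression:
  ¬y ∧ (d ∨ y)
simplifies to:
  d ∧ ¬y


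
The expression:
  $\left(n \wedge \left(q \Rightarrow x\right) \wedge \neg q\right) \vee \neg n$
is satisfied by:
  {q: False, n: False}
  {n: True, q: False}
  {q: True, n: False}


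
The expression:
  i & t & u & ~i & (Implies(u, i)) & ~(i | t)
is never true.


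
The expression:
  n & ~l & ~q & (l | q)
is never true.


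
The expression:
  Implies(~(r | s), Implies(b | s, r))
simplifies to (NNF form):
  r | s | ~b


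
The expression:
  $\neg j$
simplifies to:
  $\neg j$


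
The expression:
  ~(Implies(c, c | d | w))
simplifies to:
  False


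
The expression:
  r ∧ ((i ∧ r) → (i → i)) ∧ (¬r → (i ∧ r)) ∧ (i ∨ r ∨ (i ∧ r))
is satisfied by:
  {r: True}


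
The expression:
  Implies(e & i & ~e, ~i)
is always true.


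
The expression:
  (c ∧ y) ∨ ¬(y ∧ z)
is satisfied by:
  {c: True, z: False, y: False}
  {z: False, y: False, c: False}
  {c: True, y: True, z: False}
  {y: True, z: False, c: False}
  {c: True, z: True, y: False}
  {z: True, c: False, y: False}
  {c: True, y: True, z: True}


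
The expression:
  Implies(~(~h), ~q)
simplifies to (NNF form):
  ~h | ~q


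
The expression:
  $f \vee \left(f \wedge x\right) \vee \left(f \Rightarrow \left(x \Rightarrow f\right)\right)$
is always true.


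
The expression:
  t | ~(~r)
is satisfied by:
  {r: True, t: True}
  {r: True, t: False}
  {t: True, r: False}


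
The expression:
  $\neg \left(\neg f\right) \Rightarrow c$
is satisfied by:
  {c: True, f: False}
  {f: False, c: False}
  {f: True, c: True}


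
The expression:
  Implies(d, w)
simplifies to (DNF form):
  w | ~d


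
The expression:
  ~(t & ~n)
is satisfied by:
  {n: True, t: False}
  {t: False, n: False}
  {t: True, n: True}


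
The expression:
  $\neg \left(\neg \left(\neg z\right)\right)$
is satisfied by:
  {z: False}


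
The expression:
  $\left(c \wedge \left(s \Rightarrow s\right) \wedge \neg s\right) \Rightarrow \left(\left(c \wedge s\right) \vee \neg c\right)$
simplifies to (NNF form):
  $s \vee \neg c$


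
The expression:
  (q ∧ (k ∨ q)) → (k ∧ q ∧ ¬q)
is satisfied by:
  {q: False}


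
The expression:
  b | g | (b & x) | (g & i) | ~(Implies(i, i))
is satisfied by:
  {b: True, g: True}
  {b: True, g: False}
  {g: True, b: False}


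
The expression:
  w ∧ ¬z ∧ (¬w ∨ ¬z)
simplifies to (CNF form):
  w ∧ ¬z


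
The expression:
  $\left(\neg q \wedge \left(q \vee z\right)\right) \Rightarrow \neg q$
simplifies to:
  $\text{True}$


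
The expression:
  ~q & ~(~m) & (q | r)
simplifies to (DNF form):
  m & r & ~q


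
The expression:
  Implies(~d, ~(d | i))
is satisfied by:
  {d: True, i: False}
  {i: False, d: False}
  {i: True, d: True}


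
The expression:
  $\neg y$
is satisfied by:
  {y: False}


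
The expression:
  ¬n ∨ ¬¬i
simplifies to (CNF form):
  i ∨ ¬n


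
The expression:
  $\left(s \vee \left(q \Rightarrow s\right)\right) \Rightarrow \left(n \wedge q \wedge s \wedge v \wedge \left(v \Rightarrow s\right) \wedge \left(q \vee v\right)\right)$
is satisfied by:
  {v: True, q: True, n: True, s: False}
  {v: True, q: True, n: False, s: False}
  {q: True, n: True, v: False, s: False}
  {q: True, v: False, n: False, s: False}
  {v: True, s: True, q: True, n: True}


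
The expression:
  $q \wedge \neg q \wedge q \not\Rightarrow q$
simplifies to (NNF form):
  $\text{False}$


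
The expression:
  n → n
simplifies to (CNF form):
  True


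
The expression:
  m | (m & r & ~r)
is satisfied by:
  {m: True}


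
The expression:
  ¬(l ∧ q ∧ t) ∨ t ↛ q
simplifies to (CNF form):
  ¬l ∨ ¬q ∨ ¬t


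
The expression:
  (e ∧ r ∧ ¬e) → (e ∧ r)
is always true.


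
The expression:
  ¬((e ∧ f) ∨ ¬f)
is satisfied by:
  {f: True, e: False}


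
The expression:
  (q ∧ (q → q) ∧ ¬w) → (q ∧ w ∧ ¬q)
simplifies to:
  w ∨ ¬q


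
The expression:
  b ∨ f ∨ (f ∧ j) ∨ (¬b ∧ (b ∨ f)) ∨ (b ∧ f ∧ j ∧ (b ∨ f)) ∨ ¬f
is always true.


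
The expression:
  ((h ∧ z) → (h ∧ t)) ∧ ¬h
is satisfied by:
  {h: False}


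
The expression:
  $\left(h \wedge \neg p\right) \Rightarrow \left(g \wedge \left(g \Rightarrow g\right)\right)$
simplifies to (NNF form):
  $g \vee p \vee \neg h$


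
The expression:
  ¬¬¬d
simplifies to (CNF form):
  ¬d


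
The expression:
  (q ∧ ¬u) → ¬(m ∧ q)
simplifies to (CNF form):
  u ∨ ¬m ∨ ¬q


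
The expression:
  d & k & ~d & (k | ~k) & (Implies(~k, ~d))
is never true.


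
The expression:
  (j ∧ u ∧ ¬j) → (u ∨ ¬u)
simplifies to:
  True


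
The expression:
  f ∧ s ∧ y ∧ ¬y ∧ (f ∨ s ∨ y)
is never true.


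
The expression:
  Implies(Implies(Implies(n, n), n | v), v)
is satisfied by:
  {v: True, n: False}
  {n: False, v: False}
  {n: True, v: True}


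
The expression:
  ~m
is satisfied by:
  {m: False}


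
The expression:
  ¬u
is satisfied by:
  {u: False}


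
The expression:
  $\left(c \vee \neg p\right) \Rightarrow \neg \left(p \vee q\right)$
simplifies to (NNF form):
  $\left(p \wedge \neg c\right) \vee \left(\neg p \wedge \neg q\right)$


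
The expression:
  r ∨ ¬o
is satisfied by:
  {r: True, o: False}
  {o: False, r: False}
  {o: True, r: True}


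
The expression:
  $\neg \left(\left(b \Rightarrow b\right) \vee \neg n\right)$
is never true.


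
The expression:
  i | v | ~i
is always true.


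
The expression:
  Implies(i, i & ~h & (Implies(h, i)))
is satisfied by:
  {h: False, i: False}
  {i: True, h: False}
  {h: True, i: False}


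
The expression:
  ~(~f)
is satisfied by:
  {f: True}


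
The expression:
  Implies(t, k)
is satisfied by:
  {k: True, t: False}
  {t: False, k: False}
  {t: True, k: True}


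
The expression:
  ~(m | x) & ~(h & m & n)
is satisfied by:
  {x: False, m: False}


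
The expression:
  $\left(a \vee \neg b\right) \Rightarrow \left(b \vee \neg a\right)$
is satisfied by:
  {b: True, a: False}
  {a: False, b: False}
  {a: True, b: True}


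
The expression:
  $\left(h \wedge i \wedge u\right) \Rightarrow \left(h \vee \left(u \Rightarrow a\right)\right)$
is always true.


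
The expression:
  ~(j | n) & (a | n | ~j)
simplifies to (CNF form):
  ~j & ~n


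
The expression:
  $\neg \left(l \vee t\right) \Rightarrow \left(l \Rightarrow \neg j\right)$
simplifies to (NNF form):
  $\text{True}$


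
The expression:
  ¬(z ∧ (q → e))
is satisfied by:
  {q: True, z: False, e: False}
  {q: False, z: False, e: False}
  {e: True, q: True, z: False}
  {e: True, q: False, z: False}
  {z: True, q: True, e: False}


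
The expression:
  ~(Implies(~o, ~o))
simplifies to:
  False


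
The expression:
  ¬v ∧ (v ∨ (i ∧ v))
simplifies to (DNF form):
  False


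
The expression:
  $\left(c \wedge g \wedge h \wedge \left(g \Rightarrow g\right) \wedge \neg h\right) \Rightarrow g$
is always true.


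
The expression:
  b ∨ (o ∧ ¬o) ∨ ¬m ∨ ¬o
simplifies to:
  b ∨ ¬m ∨ ¬o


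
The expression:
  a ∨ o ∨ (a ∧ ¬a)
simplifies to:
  a ∨ o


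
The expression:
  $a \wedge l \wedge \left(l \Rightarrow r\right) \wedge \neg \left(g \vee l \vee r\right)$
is never true.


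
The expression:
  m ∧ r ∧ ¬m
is never true.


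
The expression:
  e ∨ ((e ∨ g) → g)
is always true.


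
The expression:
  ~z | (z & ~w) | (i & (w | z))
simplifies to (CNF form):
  i | ~w | ~z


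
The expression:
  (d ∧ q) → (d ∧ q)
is always true.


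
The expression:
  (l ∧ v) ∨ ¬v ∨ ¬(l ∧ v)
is always true.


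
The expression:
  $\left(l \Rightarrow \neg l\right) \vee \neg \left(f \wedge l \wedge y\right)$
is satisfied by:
  {l: False, y: False, f: False}
  {f: True, l: False, y: False}
  {y: True, l: False, f: False}
  {f: True, y: True, l: False}
  {l: True, f: False, y: False}
  {f: True, l: True, y: False}
  {y: True, l: True, f: False}


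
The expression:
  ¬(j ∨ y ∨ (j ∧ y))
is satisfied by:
  {y: False, j: False}


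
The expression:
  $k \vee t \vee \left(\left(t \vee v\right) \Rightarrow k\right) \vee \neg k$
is always true.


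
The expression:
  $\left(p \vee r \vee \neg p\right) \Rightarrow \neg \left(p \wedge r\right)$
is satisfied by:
  {p: False, r: False}
  {r: True, p: False}
  {p: True, r: False}


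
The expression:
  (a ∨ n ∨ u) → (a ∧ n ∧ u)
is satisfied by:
  {a: False, u: False, n: False}
  {n: True, u: True, a: True}


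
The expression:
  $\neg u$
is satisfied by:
  {u: False}


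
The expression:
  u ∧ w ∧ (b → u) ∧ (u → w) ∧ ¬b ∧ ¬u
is never true.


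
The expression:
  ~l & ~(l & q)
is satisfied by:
  {l: False}


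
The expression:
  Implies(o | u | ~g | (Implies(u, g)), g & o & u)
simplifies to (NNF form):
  g & o & u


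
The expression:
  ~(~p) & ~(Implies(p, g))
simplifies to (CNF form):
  p & ~g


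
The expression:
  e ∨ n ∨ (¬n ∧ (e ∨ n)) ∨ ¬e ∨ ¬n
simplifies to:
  True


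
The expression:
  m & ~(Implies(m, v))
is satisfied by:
  {m: True, v: False}


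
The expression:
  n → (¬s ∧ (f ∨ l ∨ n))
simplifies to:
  ¬n ∨ ¬s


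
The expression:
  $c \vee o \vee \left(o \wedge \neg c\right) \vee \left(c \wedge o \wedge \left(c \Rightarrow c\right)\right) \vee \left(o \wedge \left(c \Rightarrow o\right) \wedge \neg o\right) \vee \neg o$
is always true.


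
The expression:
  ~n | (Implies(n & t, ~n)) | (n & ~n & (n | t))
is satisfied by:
  {t: False, n: False}
  {n: True, t: False}
  {t: True, n: False}


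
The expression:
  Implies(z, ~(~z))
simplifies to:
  True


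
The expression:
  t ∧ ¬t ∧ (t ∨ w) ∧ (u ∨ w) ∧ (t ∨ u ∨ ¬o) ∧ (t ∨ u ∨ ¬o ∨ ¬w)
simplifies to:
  False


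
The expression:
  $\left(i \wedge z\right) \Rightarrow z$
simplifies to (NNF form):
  $\text{True}$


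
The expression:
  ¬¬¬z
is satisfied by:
  {z: False}


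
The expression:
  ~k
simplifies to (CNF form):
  ~k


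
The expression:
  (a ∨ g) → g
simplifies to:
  g ∨ ¬a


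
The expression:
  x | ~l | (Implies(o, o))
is always true.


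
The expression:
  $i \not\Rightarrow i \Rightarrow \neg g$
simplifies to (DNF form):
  $\text{True}$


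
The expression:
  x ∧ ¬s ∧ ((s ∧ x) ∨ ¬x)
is never true.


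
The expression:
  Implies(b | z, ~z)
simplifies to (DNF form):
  ~z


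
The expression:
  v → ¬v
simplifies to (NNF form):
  ¬v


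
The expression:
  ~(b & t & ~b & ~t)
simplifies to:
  True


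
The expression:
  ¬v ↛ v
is always true.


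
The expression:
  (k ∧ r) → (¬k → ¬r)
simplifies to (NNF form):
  True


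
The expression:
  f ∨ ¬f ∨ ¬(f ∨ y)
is always true.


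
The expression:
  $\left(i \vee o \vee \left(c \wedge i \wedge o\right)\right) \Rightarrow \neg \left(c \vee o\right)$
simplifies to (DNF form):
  $\left(\neg c \wedge \neg o\right) \vee \left(\neg i \wedge \neg o\right)$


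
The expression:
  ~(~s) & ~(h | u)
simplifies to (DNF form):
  s & ~h & ~u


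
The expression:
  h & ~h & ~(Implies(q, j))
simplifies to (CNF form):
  False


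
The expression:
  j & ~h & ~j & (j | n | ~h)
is never true.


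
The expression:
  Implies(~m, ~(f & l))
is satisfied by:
  {m: True, l: False, f: False}
  {l: False, f: False, m: False}
  {f: True, m: True, l: False}
  {f: True, l: False, m: False}
  {m: True, l: True, f: False}
  {l: True, m: False, f: False}
  {f: True, l: True, m: True}


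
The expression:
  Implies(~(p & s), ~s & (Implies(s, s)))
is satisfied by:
  {p: True, s: False}
  {s: False, p: False}
  {s: True, p: True}


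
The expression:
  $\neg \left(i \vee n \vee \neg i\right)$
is never true.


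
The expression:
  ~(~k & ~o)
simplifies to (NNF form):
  k | o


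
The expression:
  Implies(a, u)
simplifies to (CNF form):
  u | ~a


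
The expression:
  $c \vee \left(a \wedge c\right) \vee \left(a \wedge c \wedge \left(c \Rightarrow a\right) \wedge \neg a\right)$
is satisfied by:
  {c: True}


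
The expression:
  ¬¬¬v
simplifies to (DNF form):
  ¬v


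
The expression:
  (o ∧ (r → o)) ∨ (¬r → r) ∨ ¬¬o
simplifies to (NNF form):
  o ∨ r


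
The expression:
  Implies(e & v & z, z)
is always true.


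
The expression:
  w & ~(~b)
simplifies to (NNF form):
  b & w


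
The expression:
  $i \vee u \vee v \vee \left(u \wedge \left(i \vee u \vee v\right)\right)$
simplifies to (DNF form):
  $i \vee u \vee v$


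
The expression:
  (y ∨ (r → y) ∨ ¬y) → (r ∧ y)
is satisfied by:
  {r: True, y: True}


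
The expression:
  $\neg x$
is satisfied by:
  {x: False}


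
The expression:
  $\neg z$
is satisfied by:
  {z: False}


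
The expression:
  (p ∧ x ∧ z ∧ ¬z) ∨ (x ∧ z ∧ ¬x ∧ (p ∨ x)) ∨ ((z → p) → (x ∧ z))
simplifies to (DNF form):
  (x ∧ z) ∨ (z ∧ ¬p)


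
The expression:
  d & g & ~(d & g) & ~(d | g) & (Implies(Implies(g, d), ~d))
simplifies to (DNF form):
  False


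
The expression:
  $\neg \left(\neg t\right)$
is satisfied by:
  {t: True}


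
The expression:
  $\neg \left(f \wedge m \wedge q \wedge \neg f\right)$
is always true.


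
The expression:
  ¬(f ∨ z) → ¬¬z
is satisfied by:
  {z: True, f: True}
  {z: True, f: False}
  {f: True, z: False}


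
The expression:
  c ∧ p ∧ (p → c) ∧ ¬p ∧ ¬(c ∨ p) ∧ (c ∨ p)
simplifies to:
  False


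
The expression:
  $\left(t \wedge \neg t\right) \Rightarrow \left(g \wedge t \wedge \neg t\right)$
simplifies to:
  $\text{True}$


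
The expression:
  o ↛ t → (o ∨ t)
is always true.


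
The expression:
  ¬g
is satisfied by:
  {g: False}


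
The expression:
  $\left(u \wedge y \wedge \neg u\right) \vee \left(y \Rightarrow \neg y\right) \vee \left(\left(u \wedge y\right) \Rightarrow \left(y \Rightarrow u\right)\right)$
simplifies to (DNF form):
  $\text{True}$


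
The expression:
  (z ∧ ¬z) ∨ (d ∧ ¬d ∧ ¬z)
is never true.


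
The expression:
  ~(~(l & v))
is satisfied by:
  {v: True, l: True}


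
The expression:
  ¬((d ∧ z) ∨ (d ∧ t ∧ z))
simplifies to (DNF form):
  ¬d ∨ ¬z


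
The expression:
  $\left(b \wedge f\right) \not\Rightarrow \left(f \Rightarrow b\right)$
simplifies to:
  $\text{False}$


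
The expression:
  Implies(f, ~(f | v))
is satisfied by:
  {f: False}


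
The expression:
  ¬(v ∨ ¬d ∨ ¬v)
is never true.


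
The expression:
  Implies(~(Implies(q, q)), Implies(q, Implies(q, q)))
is always true.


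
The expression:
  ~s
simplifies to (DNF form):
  ~s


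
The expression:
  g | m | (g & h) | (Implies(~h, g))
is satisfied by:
  {m: True, h: True, g: True}
  {m: True, h: True, g: False}
  {m: True, g: True, h: False}
  {m: True, g: False, h: False}
  {h: True, g: True, m: False}
  {h: True, g: False, m: False}
  {g: True, h: False, m: False}


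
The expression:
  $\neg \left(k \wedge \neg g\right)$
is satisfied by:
  {g: True, k: False}
  {k: False, g: False}
  {k: True, g: True}


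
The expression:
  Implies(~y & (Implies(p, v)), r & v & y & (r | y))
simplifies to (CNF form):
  (p | y) & (y | ~v)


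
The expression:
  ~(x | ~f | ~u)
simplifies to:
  f & u & ~x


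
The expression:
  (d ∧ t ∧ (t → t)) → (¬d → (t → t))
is always true.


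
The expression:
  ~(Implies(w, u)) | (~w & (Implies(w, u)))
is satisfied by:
  {w: False, u: False}
  {u: True, w: False}
  {w: True, u: False}


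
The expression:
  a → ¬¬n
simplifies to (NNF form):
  n ∨ ¬a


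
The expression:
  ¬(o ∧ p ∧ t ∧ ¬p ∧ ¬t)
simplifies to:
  True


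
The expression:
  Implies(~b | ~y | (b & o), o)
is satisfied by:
  {b: True, o: True, y: True}
  {b: True, o: True, y: False}
  {o: True, y: True, b: False}
  {o: True, y: False, b: False}
  {b: True, y: True, o: False}


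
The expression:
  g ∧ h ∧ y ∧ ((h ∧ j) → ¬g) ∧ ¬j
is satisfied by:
  {h: True, g: True, y: True, j: False}


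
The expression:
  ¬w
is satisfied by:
  {w: False}


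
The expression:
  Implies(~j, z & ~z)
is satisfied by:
  {j: True}


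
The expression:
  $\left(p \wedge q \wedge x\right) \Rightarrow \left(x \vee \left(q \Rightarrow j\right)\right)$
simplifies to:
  $\text{True}$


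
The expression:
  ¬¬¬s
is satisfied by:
  {s: False}


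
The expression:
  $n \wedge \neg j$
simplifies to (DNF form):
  $n \wedge \neg j$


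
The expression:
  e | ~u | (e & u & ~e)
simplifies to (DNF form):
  e | ~u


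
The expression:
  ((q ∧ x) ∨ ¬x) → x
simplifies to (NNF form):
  x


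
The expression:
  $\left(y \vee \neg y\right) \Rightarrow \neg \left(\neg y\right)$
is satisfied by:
  {y: True}


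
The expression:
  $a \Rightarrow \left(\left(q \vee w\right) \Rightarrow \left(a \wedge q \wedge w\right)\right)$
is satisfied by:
  {w: False, a: False, q: False}
  {q: True, w: False, a: False}
  {w: True, q: False, a: False}
  {q: True, w: True, a: False}
  {a: True, q: False, w: False}
  {a: True, q: True, w: True}


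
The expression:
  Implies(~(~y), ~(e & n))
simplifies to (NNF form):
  ~e | ~n | ~y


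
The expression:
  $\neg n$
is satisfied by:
  {n: False}


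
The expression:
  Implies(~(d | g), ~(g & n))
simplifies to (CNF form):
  True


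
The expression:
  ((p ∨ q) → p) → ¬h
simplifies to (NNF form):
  (q ∧ ¬p) ∨ ¬h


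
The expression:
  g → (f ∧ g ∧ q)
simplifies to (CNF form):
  (f ∨ ¬g) ∧ (q ∨ ¬g)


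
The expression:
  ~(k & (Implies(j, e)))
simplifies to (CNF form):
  (j | ~k) & (~e | ~k)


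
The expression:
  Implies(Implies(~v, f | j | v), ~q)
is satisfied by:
  {v: False, j: False, q: False, f: False}
  {f: True, v: False, j: False, q: False}
  {j: True, f: False, v: False, q: False}
  {f: True, j: True, v: False, q: False}
  {v: True, f: False, j: False, q: False}
  {f: True, v: True, j: False, q: False}
  {j: True, v: True, f: False, q: False}
  {f: True, j: True, v: True, q: False}
  {q: True, f: False, v: False, j: False}


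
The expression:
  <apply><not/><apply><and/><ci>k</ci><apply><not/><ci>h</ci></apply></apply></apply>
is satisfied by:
  {h: True, k: False}
  {k: False, h: False}
  {k: True, h: True}


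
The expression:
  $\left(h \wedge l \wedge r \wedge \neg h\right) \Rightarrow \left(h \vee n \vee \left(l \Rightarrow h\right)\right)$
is always true.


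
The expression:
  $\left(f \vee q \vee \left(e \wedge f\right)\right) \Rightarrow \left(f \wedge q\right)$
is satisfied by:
  {f: False, q: False}
  {q: True, f: True}


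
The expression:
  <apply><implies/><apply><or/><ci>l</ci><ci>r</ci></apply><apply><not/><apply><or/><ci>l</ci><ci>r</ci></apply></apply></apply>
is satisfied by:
  {r: False, l: False}


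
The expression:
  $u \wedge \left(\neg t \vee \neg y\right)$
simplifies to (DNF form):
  $\left(u \wedge \neg t\right) \vee \left(u \wedge \neg y\right)$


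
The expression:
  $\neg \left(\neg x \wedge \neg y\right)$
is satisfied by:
  {y: True, x: True}
  {y: True, x: False}
  {x: True, y: False}


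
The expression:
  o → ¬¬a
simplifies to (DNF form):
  a ∨ ¬o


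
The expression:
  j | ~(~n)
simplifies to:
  j | n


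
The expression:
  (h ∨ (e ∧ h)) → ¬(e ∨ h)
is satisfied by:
  {h: False}


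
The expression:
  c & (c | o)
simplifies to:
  c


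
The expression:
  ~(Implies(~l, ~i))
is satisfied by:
  {i: True, l: False}


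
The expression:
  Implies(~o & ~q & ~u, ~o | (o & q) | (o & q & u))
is always true.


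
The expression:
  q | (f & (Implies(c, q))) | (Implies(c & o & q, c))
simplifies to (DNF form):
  True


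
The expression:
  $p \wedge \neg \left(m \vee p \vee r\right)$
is never true.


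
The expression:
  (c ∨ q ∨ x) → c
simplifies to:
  c ∨ (¬q ∧ ¬x)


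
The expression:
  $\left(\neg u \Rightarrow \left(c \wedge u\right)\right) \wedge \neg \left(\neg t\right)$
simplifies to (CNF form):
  $t \wedge u$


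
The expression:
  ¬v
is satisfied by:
  {v: False}


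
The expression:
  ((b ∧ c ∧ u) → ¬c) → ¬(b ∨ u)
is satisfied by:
  {c: True, b: False, u: False}
  {b: False, u: False, c: False}
  {c: True, u: True, b: True}


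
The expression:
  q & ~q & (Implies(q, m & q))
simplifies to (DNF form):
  False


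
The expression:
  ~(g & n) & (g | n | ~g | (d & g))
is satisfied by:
  {g: False, n: False}
  {n: True, g: False}
  {g: True, n: False}


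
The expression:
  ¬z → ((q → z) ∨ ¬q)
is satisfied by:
  {z: True, q: False}
  {q: False, z: False}
  {q: True, z: True}


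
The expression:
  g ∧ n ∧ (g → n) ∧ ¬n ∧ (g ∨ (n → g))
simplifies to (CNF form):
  False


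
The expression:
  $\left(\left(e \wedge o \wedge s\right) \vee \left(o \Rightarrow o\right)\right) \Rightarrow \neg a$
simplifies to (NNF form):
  $\neg a$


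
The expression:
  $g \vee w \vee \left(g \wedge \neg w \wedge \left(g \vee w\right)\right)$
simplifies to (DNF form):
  $g \vee w$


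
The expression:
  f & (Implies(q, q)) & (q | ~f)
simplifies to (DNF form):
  f & q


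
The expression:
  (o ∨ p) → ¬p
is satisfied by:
  {p: False}


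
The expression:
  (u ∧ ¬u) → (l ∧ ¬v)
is always true.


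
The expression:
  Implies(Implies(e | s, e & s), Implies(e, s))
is always true.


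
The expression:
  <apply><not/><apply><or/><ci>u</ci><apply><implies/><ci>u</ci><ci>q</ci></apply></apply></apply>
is never true.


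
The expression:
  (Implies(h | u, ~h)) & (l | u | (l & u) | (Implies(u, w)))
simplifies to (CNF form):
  ~h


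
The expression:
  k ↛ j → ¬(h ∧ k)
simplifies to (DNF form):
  j ∨ ¬h ∨ ¬k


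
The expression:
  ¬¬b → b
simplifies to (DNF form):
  True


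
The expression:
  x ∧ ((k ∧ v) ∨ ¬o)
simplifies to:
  x ∧ (k ∨ ¬o) ∧ (v ∨ ¬o)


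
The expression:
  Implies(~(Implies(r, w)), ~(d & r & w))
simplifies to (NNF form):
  True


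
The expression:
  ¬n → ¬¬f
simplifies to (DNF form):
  f ∨ n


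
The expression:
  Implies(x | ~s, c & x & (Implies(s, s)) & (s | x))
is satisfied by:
  {c: True, s: True, x: False}
  {s: True, x: False, c: False}
  {c: True, s: True, x: True}
  {c: True, x: True, s: False}


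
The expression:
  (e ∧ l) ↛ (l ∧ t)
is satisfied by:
  {e: True, l: True, t: False}


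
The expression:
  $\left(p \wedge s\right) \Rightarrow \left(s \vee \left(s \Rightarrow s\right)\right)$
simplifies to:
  $\text{True}$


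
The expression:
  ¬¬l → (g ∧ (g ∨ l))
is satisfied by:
  {g: True, l: False}
  {l: False, g: False}
  {l: True, g: True}


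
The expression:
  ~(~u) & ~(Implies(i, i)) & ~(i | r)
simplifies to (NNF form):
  False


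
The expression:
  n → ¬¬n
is always true.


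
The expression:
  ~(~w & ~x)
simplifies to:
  w | x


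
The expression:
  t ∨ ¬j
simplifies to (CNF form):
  t ∨ ¬j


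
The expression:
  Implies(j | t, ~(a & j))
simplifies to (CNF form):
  ~a | ~j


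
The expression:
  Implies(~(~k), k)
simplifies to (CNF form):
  True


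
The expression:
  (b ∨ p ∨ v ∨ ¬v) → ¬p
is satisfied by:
  {p: False}


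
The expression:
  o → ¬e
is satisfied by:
  {e: False, o: False}
  {o: True, e: False}
  {e: True, o: False}


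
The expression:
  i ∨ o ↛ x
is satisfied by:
  {i: True, o: True, x: False}
  {i: True, x: False, o: False}
  {i: True, o: True, x: True}
  {i: True, x: True, o: False}
  {o: True, x: False, i: False}


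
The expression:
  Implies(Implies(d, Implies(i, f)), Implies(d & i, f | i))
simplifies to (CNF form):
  True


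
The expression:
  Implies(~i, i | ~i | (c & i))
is always true.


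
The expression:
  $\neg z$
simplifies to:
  $\neg z$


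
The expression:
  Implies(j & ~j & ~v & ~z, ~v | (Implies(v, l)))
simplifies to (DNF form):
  True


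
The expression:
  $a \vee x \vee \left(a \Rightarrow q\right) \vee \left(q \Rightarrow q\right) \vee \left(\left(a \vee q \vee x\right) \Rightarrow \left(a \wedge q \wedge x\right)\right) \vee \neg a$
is always true.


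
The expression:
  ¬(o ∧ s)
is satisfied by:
  {s: False, o: False}
  {o: True, s: False}
  {s: True, o: False}


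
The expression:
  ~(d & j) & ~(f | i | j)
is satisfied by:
  {i: False, f: False, j: False}


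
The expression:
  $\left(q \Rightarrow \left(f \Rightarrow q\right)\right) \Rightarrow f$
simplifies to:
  $f$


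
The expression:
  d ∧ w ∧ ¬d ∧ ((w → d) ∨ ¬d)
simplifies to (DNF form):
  False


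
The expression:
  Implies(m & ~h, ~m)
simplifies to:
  h | ~m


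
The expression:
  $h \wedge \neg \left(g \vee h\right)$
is never true.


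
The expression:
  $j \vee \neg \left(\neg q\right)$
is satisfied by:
  {q: True, j: True}
  {q: True, j: False}
  {j: True, q: False}


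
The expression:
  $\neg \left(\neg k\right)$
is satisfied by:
  {k: True}


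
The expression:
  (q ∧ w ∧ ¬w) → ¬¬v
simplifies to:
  True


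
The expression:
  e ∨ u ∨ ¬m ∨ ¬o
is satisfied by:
  {u: True, e: True, m: False, o: False}
  {u: True, e: False, m: False, o: False}
  {e: True, u: False, m: False, o: False}
  {u: False, e: False, m: False, o: False}
  {o: True, u: True, e: True, m: False}
  {o: True, u: True, e: False, m: False}
  {o: True, e: True, u: False, m: False}
  {o: True, e: False, u: False, m: False}
  {u: True, m: True, e: True, o: False}
  {u: True, m: True, e: False, o: False}
  {m: True, e: True, u: False, o: False}
  {m: True, u: False, e: False, o: False}
  {o: True, m: True, u: True, e: True}
  {o: True, m: True, u: True, e: False}
  {o: True, m: True, e: True, u: False}


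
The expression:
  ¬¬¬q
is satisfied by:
  {q: False}


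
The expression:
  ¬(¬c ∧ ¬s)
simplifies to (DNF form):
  c ∨ s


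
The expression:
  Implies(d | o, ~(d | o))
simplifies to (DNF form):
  ~d & ~o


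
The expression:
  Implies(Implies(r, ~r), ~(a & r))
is always true.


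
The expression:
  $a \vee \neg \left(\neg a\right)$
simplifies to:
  $a$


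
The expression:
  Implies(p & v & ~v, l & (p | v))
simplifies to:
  True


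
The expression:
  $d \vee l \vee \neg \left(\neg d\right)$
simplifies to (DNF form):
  $d \vee l$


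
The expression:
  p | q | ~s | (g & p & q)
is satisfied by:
  {q: True, p: True, s: False}
  {q: True, s: False, p: False}
  {p: True, s: False, q: False}
  {p: False, s: False, q: False}
  {q: True, p: True, s: True}
  {q: True, s: True, p: False}
  {p: True, s: True, q: False}


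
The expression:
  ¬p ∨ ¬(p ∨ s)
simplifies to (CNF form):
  ¬p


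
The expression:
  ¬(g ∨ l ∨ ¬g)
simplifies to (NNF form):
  False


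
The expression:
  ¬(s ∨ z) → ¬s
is always true.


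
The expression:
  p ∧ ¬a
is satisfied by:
  {p: True, a: False}


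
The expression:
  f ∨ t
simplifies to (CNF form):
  f ∨ t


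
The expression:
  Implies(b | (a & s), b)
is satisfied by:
  {b: True, s: False, a: False}
  {s: False, a: False, b: False}
  {b: True, a: True, s: False}
  {a: True, s: False, b: False}
  {b: True, s: True, a: False}
  {s: True, b: False, a: False}
  {b: True, a: True, s: True}


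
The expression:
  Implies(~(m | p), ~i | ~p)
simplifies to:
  True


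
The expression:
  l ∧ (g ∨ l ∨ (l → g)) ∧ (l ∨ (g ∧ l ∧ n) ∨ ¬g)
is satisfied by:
  {l: True}


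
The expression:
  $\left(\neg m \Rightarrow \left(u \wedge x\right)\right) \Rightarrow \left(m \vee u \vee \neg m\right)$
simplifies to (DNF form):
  $\text{True}$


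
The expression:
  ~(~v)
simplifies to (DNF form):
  v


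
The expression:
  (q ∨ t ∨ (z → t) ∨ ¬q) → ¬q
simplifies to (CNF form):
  ¬q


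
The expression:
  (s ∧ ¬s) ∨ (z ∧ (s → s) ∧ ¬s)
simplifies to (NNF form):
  z ∧ ¬s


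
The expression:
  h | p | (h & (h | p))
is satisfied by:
  {p: True, h: True}
  {p: True, h: False}
  {h: True, p: False}


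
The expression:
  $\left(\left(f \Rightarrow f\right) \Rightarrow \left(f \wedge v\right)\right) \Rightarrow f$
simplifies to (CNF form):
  $\text{True}$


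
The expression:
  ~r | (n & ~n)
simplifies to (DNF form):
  ~r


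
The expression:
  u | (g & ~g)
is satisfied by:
  {u: True}


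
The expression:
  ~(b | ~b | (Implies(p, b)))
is never true.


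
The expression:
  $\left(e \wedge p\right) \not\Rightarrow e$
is never true.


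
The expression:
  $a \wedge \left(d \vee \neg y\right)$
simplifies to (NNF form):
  $a \wedge \left(d \vee \neg y\right)$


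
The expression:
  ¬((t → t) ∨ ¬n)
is never true.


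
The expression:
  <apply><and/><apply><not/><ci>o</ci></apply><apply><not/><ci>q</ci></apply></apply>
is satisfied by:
  {q: False, o: False}


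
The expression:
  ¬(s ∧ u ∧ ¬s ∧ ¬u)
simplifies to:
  True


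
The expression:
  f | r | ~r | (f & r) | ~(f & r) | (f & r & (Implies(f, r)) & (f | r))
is always true.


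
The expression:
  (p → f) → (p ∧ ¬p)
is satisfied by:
  {p: True, f: False}


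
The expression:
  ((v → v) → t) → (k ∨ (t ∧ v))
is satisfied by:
  {v: True, k: True, t: False}
  {v: True, t: False, k: False}
  {k: True, t: False, v: False}
  {k: False, t: False, v: False}
  {v: True, k: True, t: True}
  {v: True, t: True, k: False}
  {k: True, t: True, v: False}


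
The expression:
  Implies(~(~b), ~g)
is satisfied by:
  {g: False, b: False}
  {b: True, g: False}
  {g: True, b: False}


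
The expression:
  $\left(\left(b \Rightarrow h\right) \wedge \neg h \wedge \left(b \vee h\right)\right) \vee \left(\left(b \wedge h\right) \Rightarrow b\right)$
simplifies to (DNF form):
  $\text{True}$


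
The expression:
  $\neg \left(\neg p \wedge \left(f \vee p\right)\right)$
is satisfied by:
  {p: True, f: False}
  {f: False, p: False}
  {f: True, p: True}


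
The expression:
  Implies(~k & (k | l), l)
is always true.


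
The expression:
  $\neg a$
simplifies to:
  $\neg a$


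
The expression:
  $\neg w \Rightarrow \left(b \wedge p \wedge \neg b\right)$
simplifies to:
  $w$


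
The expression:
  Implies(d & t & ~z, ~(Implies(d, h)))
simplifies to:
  z | ~d | ~h | ~t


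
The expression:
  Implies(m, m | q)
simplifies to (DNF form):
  True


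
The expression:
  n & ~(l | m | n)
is never true.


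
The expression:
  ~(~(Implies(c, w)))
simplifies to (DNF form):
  w | ~c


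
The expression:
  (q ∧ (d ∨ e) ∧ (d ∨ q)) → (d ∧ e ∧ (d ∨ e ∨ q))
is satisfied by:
  {e: False, q: False, d: False}
  {d: True, e: False, q: False}
  {e: True, d: False, q: False}
  {d: True, e: True, q: False}
  {q: True, d: False, e: False}
  {d: True, q: True, e: True}


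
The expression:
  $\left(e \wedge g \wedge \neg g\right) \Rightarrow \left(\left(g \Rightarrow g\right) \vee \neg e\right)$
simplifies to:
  $\text{True}$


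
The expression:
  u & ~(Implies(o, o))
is never true.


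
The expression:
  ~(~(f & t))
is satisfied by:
  {t: True, f: True}


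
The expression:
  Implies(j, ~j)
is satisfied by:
  {j: False}


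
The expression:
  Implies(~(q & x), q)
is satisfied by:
  {q: True}


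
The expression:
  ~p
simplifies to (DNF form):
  ~p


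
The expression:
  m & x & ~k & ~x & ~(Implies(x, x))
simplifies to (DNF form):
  False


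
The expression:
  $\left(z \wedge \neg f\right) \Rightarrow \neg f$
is always true.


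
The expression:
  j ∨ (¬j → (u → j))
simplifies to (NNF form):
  j ∨ ¬u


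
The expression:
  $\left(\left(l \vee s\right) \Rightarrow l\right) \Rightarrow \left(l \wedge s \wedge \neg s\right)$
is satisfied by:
  {s: True, l: False}


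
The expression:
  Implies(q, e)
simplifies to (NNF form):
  e | ~q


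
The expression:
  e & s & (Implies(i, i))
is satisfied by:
  {e: True, s: True}


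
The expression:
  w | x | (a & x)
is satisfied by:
  {x: True, w: True}
  {x: True, w: False}
  {w: True, x: False}


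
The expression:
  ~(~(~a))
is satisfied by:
  {a: False}


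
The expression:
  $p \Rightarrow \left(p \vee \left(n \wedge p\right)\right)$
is always true.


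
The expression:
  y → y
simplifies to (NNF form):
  True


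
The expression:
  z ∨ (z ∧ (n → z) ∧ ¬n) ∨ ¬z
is always true.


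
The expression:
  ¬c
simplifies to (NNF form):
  ¬c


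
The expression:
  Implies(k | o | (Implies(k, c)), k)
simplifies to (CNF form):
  k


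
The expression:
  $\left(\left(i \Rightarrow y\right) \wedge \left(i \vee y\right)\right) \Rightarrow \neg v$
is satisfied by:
  {v: False, y: False}
  {y: True, v: False}
  {v: True, y: False}


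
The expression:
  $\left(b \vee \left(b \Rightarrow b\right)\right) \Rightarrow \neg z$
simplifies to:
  $\neg z$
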